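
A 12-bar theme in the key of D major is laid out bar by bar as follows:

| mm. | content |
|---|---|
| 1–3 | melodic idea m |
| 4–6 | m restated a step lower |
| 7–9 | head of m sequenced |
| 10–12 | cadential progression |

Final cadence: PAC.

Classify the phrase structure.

sentence

Basic idea (measures 1–3) + its repetition (measures 4–6) form the presentation; fragmentation and cadence (mm. 7-12) form the continuation — the 12-bar whole is a sentence.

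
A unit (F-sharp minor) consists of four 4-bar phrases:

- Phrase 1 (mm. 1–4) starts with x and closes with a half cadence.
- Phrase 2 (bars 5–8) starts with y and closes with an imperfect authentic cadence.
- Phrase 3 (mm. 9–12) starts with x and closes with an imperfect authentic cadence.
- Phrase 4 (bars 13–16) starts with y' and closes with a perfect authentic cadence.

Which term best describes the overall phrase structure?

parallel double period

Four phrases in two halves: the first half (measures 1–8) ends with an imperfect authentic cadence, the second (bars 9–16) with a perfect authentic cadence — a large antecedent–consequent pair, i.e. a double period.
Phrase 3 begins with the same material as phrase 1, making it parallel.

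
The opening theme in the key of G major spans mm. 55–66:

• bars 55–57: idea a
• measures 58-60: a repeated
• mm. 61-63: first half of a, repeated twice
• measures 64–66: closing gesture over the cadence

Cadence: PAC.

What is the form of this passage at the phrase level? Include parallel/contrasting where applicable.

Basic idea (bars 55–57) + its repetition (mm. 58–60) form the presentation; fragmentation and cadence (mm. 61–66) form the continuation — the 12-bar whole is a sentence.

sentence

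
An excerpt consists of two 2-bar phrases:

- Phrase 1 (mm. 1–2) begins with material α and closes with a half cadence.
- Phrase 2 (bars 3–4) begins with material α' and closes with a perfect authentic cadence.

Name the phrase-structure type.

Phrase 1 ends with a half cadence (weaker) and phrase 2 with a perfect authentic cadence (stronger): antecedent + consequent = a period.
The two phrases open with the same material (α / α'), so the period is parallel.

parallel period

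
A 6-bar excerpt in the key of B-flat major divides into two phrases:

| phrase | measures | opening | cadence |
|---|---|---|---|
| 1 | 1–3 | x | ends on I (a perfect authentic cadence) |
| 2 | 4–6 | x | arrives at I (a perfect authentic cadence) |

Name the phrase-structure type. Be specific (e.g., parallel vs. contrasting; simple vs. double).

repeated phrase

Both phrases have the same opening (x) and the same cadence (perfect authentic cadence): the second is a restatement, not a consequent, so this is a repeated phrase rather than a period.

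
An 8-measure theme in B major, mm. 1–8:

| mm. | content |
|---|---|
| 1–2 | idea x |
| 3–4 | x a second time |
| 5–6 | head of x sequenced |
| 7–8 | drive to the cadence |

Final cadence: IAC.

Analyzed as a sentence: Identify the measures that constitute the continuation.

measures 5–8

After the presentation (bars 1-4), the continuation covers the fragmentation through the cadence: mm. 5-8.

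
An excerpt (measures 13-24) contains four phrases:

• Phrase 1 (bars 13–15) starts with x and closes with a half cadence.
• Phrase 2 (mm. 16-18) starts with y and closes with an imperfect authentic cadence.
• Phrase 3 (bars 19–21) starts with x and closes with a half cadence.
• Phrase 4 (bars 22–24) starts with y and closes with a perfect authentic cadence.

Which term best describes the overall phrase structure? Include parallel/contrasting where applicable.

Four phrases in two halves: the first half (mm. 13–18) ends with an imperfect authentic cadence, the second (mm. 19–24) with a perfect authentic cadence — a large antecedent–consequent pair, i.e. a double period.
Phrase 3 begins with the same material as phrase 1, making it parallel.

parallel double period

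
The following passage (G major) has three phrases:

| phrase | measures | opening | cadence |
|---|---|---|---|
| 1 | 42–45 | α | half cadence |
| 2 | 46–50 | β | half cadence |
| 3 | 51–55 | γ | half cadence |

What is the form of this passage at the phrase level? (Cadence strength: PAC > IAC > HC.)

phrase group

The final phrase closes with a half cadence, which is not stronger than the preceding half cadence; the 3 phrases lack an overall antecedent–consequent design and so form a phrase group.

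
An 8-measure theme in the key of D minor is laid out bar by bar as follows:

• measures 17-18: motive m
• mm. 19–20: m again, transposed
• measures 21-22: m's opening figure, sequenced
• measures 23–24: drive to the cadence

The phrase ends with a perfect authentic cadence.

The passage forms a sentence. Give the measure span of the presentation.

measures 17–20

The presentation of a sentence is the basic idea (mm. 17–18) plus its repetition (mm. 19–20); the presentation is therefore bars 17–20.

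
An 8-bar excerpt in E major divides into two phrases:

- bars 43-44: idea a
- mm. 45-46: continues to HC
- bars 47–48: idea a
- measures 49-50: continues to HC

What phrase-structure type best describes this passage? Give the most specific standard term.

repeated phrase

Both phrases have the same opening (a) and the same cadence (half cadence): the second is a restatement, not a consequent, so this is a repeated phrase rather than a period.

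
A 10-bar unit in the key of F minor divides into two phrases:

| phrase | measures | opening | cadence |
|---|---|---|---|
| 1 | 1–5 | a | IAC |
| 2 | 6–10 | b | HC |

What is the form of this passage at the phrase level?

phrase group

The second phrase closes with a half cadence, which is not stronger than the first phrase's imperfect authentic cadence; without a weak→strong cadential pair there is no antecedent–consequent relationship, so this is a phrase group rather than a period.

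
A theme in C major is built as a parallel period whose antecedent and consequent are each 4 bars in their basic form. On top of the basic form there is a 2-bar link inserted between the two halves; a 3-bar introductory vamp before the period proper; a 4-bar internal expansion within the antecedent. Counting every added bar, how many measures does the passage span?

17 measures

Basic parallel period: 4 + 4 = 8 bars.
8 (basic form) + 2 (link) + 3 (introduction) + 4 (internal expansion) = 17.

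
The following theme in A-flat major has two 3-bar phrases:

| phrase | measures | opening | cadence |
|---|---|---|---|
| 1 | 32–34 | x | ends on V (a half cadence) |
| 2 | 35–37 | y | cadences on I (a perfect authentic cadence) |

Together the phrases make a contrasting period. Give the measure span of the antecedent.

The phrase ending with the weaker cadence (half cadence) is the antecedent; the one ending more conclusively (perfect authentic cadence) is the consequent. The antecedent is measures 32–34.

measures 32–34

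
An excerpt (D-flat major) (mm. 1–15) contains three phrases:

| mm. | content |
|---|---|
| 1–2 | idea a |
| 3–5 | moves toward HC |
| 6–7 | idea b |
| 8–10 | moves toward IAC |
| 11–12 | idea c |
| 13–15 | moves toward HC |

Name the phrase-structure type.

phrase group

The final phrase closes with a half cadence, which is not stronger than the preceding imperfect authentic cadence; the 3 phrases lack an overall antecedent–consequent design and so form a phrase group.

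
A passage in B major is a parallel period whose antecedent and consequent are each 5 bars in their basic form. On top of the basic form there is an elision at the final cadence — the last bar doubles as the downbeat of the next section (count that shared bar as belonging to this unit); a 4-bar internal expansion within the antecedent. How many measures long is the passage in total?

Basic parallel period: 5 + 5 = 10 bars.
10 (basic form) + 4 (internal expansion) = 14.
The elision shares a bar with the next section but does not change this unit's count.

14 measures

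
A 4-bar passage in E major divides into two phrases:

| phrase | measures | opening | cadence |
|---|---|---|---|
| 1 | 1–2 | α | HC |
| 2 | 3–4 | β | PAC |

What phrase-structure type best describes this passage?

contrasting period

Phrase 1 ends with a half cadence (weaker) and phrase 2 with a perfect authentic cadence (stronger): antecedent + consequent = a period.
The two phrases open with different material (α / β), so the period is contrasting.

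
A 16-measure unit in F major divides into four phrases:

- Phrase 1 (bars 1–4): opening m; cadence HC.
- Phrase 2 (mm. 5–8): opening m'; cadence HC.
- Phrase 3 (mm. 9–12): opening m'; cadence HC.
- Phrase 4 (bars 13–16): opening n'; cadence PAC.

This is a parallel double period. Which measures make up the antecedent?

In a double period the first pair of phrases (ending half cadence) is the large antecedent and the second pair (ending perfect authentic cadence) is the large consequent; the antecedent is measures 1–8.

measures 1–8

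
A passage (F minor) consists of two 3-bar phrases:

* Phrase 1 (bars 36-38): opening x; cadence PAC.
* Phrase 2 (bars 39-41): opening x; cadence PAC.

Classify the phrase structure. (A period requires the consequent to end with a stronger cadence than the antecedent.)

Both phrases have the same opening (x) and the same cadence (perfect authentic cadence): the second is a restatement, not a consequent, so this is a repeated phrase rather than a period.

repeated phrase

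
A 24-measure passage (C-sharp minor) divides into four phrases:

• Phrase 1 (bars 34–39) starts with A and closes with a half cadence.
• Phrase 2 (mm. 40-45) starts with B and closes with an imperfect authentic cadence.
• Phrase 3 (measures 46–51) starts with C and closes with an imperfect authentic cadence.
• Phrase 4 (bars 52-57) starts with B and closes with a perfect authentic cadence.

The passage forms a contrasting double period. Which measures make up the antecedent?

measures 34–45

In a double period the four phrases pair into a large antecedent (phrases 1–2, ending imperfect authentic cadence) and a large consequent (phrases 3–4, ending perfect authentic cadence). The antecedent spans mm. 34–45.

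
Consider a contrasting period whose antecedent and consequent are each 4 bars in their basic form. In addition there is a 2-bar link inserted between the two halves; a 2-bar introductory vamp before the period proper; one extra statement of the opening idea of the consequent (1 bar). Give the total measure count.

Basic contrasting period: 4 + 4 = 8 bars.
8 (basic form) + 2 (link) + 2 (introduction) + 1 (extra statement) = 13.

13 measures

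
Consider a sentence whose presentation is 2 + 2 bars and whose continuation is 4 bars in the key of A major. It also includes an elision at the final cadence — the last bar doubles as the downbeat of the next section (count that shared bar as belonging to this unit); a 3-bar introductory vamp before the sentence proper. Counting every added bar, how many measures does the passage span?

11 measures

Basic sentence: 2 + 2 + 4 = 8 bars.
8 (basic form) + 3 (introduction) = 11.
The elision shares a bar with the next section but does not change this unit's count.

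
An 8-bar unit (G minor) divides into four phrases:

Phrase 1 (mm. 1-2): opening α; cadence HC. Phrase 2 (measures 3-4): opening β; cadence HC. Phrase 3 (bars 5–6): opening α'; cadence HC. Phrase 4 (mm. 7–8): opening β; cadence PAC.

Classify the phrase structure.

parallel double period

Four phrases in two halves: the first half (mm. 1–4) ends with a half cadence, the second (measures 5–8) with a perfect authentic cadence — a large antecedent–consequent pair, i.e. a double period.
Phrase 3 begins with the same material as phrase 1, making it parallel.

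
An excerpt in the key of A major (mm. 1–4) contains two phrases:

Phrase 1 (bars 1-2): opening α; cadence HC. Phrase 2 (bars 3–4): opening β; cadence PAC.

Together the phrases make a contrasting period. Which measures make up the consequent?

The phrase ending with the weaker cadence (half cadence) is the antecedent; the one ending more conclusively (perfect authentic cadence) is the consequent. The consequent is measures 3–4.

measures 3–4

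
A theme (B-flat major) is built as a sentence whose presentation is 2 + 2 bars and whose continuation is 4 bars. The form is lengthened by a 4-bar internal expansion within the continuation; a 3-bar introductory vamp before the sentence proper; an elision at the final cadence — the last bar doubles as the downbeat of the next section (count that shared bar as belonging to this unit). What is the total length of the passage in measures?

15 measures

Basic sentence: 2 + 2 + 4 = 8 bars.
8 (basic form) + 4 (internal expansion) + 3 (introduction) = 15.
The elision shares a bar with the next section but does not change this unit's count.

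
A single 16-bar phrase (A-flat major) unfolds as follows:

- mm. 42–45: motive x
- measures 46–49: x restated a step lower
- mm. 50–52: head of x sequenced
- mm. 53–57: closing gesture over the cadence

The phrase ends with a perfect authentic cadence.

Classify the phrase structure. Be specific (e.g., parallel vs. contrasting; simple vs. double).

sentence

Basic idea (mm. 42–45) + its repetition (mm. 46–49) form the presentation; fragmentation and cadence (measures 50–57) form the continuation — the 16-bar whole is a sentence.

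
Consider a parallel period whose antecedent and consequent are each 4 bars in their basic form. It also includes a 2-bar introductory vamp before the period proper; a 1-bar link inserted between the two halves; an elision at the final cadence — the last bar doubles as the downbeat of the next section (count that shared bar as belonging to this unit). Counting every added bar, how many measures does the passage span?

11 measures

Basic parallel period: 4 + 4 = 8 bars.
8 (basic form) + 2 (introduction) + 1 (link) = 11.
The elision shares a bar with the next section but does not change this unit's count.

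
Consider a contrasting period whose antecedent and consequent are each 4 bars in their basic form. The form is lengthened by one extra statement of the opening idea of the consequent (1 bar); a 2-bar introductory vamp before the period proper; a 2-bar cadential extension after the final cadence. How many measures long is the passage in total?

Basic contrasting period: 4 + 4 = 8 bars.
8 (basic form) + 1 (extra statement) + 2 (introduction) + 2 (cadential extension) = 13.

13 measures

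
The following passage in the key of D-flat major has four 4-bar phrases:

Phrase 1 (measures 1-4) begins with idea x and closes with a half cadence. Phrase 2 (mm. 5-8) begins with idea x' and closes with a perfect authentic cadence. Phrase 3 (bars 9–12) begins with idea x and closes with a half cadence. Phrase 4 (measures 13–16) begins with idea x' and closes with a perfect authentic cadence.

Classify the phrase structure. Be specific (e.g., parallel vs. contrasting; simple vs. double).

The cadence pattern HC–PAC–HC–PAC is weak–strong twice, and phrases 3–4 restate phrases 1–2: a period heard twice, not a double period (which would end weakly at phrase 2).

repeated period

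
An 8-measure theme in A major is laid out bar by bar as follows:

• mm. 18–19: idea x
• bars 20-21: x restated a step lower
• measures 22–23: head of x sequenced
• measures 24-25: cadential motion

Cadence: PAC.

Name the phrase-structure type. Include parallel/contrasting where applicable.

sentence

Basic idea (mm. 18-19) + its repetition (measures 20-21) form the presentation; fragmentation and cadence (bars 22-25) form the continuation — the 8-bar whole is a sentence.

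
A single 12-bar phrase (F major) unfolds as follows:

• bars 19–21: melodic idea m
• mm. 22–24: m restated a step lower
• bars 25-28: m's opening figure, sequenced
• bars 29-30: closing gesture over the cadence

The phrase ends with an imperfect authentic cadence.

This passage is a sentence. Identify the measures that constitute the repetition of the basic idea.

measures 22–24

The presentation of a sentence is the basic idea (measures 19–21) plus its repetition (bars 22-24); the repetition of the basic idea is therefore measures 22-24.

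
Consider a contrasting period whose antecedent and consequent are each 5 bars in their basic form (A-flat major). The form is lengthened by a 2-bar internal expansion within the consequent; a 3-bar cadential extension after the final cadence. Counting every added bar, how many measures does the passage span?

15 measures

Basic contrasting period: 5 + 5 = 10 bars.
10 (basic form) + 2 (internal expansion) + 3 (cadential extension) = 15.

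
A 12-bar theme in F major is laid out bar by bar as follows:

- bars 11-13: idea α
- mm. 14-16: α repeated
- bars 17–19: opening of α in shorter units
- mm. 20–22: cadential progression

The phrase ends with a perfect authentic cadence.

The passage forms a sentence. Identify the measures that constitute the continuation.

After the presentation (mm. 11–16), the continuation covers the fragmentation through the cadence: mm. 17-22.

measures 17–22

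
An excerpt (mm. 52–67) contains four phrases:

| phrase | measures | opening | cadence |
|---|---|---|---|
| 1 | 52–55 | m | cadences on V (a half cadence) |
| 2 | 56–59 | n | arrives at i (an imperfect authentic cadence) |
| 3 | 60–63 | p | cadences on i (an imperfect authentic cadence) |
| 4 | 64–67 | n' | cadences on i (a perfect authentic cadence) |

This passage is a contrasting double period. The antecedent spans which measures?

In a double period the four phrases pair into a large antecedent (phrases 1–2, ending imperfect authentic cadence) and a large consequent (phrases 3–4, ending perfect authentic cadence). The antecedent spans mm. 52–59.

measures 52–59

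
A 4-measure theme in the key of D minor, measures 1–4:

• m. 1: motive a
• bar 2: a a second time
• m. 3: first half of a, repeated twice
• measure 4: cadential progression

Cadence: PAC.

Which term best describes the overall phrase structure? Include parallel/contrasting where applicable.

Basic idea (m. 1) + its repetition (m. 2) form the presentation; fragmentation and cadence (bars 3-4) form the continuation — the 4-bar whole is a sentence.

sentence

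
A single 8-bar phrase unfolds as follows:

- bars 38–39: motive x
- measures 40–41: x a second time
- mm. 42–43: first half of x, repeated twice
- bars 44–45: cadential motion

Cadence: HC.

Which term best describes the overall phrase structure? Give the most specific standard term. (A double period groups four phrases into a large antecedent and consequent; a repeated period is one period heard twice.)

Basic idea (bars 38–39) + its repetition (mm. 40-41) form the presentation; fragmentation and cadence (mm. 42–45) form the continuation — the 8-bar whole is a sentence.

sentence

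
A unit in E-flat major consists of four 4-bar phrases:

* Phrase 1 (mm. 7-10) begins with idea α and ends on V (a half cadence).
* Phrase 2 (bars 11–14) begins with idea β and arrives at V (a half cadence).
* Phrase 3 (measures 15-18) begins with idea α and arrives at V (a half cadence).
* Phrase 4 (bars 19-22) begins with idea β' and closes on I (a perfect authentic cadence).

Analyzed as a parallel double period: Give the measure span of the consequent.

measures 15–22

In a double period the four phrases pair into a large antecedent (phrases 1–2, ending half cadence) and a large consequent (phrases 3–4, ending perfect authentic cadence). The consequent spans mm. 15–22.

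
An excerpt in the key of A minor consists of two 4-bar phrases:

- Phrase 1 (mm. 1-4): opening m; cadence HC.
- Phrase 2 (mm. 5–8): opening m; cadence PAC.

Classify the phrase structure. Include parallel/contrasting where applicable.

Phrase 1 ends with a half cadence (weaker) and phrase 2 with a perfect authentic cadence (stronger): antecedent + consequent = a period.
The two phrases open with the same material (m / m), so the period is parallel.

parallel period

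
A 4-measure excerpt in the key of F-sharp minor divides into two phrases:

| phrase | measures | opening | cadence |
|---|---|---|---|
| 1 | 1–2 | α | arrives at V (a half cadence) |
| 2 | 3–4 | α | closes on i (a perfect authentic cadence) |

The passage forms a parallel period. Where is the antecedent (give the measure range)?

measures 1–2

The antecedent is the phrase ending with the weaker cadence (half cadence, phrase 1) and the consequent the one ending more conclusively (perfect authentic cadence, phrase 2); the antecedent is mm. 1–2.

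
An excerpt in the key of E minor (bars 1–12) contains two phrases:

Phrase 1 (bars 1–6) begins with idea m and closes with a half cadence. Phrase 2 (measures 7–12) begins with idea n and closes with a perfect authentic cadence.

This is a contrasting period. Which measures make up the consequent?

The phrase ending with the weaker cadence (half cadence) is the antecedent; the one ending more conclusively (perfect authentic cadence) is the consequent. The consequent is measures 7–12.

measures 7–12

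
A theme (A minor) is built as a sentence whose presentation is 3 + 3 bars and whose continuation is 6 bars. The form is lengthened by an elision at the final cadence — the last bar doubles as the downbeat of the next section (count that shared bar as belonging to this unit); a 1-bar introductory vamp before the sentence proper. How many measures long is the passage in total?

13 measures

Basic sentence: 3 + 3 + 6 = 12 bars.
12 (basic form) + 1 (introduction) = 13.
The elision shares a bar with the next section but does not change this unit's count.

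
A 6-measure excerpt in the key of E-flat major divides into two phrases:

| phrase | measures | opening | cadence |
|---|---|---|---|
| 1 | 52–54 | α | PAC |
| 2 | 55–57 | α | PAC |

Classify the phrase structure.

Both phrases have the same opening (α) and the same cadence (perfect authentic cadence): the second is a restatement, not a consequent, so this is a repeated phrase rather than a period.

repeated phrase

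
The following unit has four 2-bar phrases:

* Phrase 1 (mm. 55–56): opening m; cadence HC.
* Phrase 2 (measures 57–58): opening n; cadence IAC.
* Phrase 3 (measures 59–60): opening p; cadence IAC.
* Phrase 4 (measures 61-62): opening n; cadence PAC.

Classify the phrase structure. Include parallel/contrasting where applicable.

contrasting double period

Four phrases in two halves: the first half (bars 55–58) ends with an imperfect authentic cadence, the second (bars 59–62) with a perfect authentic cadence — a large antecedent–consequent pair, i.e. a double period.
Phrase 3 begins with different material from phrase 1, making it contrasting.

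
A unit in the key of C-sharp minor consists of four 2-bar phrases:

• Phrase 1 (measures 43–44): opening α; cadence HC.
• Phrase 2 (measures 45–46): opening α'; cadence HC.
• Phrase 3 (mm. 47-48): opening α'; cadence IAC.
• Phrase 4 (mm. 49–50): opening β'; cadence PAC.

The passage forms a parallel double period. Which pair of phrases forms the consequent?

In a double period the first pair of phrases (ending half cadence) is the large antecedent and the second pair (ending perfect authentic cadence) is the large consequent; the consequent is phrases 3 and 4.

phrases 3 and 4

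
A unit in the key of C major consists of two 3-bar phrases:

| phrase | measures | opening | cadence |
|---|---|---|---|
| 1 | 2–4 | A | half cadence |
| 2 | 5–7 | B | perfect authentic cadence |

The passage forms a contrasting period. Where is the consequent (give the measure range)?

The antecedent is the phrase ending with the weaker cadence (half cadence, phrase 1) and the consequent the one ending more conclusively (perfect authentic cadence, phrase 2); the consequent is measures 5-7.

measures 5–7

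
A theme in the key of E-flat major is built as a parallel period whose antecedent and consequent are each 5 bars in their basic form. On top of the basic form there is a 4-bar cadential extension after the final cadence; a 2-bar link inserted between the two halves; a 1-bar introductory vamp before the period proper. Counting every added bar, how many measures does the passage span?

Basic parallel period: 5 + 5 = 10 bars.
10 (basic form) + 4 (cadential extension) + 2 (link) + 1 (introduction) = 17.

17 measures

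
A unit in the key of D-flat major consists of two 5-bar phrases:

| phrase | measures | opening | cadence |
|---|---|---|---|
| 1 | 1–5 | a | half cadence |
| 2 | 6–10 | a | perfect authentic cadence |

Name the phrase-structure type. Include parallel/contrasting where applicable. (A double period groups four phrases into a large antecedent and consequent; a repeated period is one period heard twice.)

Phrase 1 ends with a half cadence (weaker) and phrase 2 with a perfect authentic cadence (stronger): antecedent + consequent = a period.
The two phrases open with the same material (a / a), so the period is parallel.

parallel period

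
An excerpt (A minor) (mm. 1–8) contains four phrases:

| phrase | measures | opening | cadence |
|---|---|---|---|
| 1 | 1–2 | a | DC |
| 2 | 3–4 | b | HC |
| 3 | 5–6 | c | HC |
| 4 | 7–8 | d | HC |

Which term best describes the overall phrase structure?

phrase group

Phrase 4 ends with a half cadence, no stronger than phrase 2's half cadence, so the four phrases do not form a double period; nor do phrases 3–4 duplicate 1–2, so it is not a repeated period. With no phrase reaching a conclusive cadence, the passage is a phrase group.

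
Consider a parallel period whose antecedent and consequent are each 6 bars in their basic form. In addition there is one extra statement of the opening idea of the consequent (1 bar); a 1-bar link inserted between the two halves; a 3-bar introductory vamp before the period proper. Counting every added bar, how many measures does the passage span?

17 measures

Basic parallel period: 6 + 6 = 12 bars.
12 (basic form) + 1 (extra statement) + 1 (link) + 3 (introduction) = 17.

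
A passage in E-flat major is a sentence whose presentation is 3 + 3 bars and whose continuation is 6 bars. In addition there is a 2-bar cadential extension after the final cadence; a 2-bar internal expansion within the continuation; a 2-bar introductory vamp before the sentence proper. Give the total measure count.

Basic sentence: 3 + 3 + 6 = 12 bars.
12 (basic form) + 2 (cadential extension) + 2 (internal expansion) + 2 (introduction) = 18.

18 measures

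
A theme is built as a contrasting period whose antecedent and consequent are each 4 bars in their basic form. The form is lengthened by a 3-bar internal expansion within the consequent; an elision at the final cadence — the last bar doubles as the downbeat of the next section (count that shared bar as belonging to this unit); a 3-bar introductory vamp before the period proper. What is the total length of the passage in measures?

Basic contrasting period: 4 + 4 = 8 bars.
8 (basic form) + 3 (internal expansion) + 3 (introduction) = 14.
The elision shares a bar with the next section but does not change this unit's count.

14 measures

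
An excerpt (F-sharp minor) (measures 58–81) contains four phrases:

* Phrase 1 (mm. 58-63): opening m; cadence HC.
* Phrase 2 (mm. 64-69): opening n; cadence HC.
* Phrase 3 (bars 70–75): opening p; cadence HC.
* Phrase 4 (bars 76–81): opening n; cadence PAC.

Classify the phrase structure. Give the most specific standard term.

contrasting double period

Four phrases in two halves: the first half (bars 58–69) ends with a half cadence, the second (bars 70-81) with a perfect authentic cadence — a large antecedent–consequent pair, i.e. a double period.
Phrase 3 begins with different material from phrase 1, making it contrasting.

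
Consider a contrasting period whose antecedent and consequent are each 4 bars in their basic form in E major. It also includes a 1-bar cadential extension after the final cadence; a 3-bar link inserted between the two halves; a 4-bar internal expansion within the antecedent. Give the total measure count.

16 measures

Basic contrasting period: 4 + 4 = 8 bars.
8 (basic form) + 1 (cadential extension) + 3 (link) + 4 (internal expansion) = 16.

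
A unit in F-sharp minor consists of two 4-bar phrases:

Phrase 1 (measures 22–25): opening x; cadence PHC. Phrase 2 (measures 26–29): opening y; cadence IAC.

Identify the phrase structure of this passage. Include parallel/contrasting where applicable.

Phrase 1 ends with a Phrygian half cadence (weaker) and phrase 2 with an imperfect authentic cadence (stronger): antecedent + consequent = a period.
The two phrases open with different material (x / y), so the period is contrasting.

contrasting period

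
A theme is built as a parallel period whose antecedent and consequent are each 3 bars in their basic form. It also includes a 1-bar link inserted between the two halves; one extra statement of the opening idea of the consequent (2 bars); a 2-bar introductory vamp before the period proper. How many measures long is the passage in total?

11 measures

Basic parallel period: 3 + 3 = 6 bars.
6 (basic form) + 1 (link) + 2 (extra statement) + 2 (introduction) = 11.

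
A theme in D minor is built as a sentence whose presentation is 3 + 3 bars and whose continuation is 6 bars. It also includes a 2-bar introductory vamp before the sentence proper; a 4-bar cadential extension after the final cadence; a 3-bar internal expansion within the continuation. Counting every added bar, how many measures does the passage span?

21 measures

Basic sentence: 3 + 3 + 6 = 12 bars.
12 (basic form) + 2 (introduction) + 4 (cadential extension) + 3 (internal expansion) = 21.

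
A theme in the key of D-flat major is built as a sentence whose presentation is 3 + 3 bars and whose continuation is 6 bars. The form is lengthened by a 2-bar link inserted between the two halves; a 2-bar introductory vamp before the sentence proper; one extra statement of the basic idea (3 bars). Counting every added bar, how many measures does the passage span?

19 measures

Basic sentence: 3 + 3 + 6 = 12 bars.
12 (basic form) + 2 (link) + 2 (introduction) + 3 (extra statement) = 19.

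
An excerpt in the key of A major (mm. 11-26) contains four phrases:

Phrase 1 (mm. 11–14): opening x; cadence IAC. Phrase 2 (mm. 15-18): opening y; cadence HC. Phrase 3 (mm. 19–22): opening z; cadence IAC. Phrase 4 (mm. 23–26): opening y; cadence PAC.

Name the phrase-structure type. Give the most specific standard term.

contrasting double period

Four phrases in two halves: the first half (mm. 11–18) ends with a half cadence, the second (bars 19-26) with a perfect authentic cadence — a large antecedent–consequent pair, i.e. a double period.
Phrase 3 begins with different material from phrase 1, making it contrasting.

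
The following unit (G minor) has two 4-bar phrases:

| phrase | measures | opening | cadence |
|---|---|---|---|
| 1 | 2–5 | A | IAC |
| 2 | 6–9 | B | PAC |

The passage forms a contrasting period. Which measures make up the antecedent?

measures 2–5

The phrase ending with the weaker cadence (imperfect authentic cadence) is the antecedent; the one ending more conclusively (perfect authentic cadence) is the consequent. The antecedent is measures 2–5.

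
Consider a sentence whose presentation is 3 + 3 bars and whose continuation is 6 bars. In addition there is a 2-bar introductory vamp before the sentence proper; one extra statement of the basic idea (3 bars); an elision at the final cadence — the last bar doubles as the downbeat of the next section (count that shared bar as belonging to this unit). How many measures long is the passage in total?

17 measures

Basic sentence: 3 + 3 + 6 = 12 bars.
12 (basic form) + 2 (introduction) + 3 (extra statement) = 17.
The elision shares a bar with the next section but does not change this unit's count.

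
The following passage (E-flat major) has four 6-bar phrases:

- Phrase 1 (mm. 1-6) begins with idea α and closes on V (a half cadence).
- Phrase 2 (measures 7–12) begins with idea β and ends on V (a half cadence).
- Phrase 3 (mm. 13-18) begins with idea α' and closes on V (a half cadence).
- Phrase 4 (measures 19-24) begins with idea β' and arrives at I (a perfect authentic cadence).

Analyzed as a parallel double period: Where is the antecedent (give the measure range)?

In a double period the four phrases pair into a large antecedent (phrases 1–2, ending half cadence) and a large consequent (phrases 3–4, ending perfect authentic cadence). The antecedent spans measures 1–12.

measures 1–12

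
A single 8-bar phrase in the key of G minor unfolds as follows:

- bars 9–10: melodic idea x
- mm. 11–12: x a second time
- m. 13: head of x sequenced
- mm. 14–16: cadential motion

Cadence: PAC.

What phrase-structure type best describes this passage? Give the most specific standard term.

Basic idea (mm. 9-10) + its repetition (mm. 11-12) form the presentation; fragmentation and cadence (mm. 13–16) form the continuation — the 8-bar whole is a sentence.

sentence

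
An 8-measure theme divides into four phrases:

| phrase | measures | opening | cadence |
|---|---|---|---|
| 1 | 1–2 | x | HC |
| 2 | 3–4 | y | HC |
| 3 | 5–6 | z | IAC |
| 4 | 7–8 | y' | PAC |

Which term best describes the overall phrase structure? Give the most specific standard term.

Four phrases in two halves: the first half (mm. 1–4) ends with a half cadence, the second (mm. 5–8) with a perfect authentic cadence — a large antecedent–consequent pair, i.e. a double period.
Phrase 3 begins with different material from phrase 1, making it contrasting.

contrasting double period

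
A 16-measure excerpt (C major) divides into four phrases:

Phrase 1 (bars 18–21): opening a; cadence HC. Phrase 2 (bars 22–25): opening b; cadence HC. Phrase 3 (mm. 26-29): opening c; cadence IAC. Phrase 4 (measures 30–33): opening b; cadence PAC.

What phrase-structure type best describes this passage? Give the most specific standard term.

Four phrases in two halves: the first half (bars 18-25) ends with a half cadence, the second (bars 26-33) with a perfect authentic cadence — a large antecedent–consequent pair, i.e. a double period.
Phrase 3 begins with different material from phrase 1, making it contrasting.

contrasting double period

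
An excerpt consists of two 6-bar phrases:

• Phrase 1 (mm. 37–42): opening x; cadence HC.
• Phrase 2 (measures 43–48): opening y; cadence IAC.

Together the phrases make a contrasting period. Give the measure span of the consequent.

The phrase ending with the weaker cadence (half cadence) is the antecedent; the one ending more conclusively (imperfect authentic cadence) is the consequent. The consequent is measures 43–48.

measures 43–48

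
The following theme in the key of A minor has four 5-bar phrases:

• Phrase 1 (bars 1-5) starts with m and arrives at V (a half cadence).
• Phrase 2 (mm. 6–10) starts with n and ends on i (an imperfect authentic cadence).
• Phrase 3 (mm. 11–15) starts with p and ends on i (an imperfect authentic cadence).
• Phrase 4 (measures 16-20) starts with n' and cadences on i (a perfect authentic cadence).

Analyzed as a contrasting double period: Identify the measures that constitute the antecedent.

measures 1–10

In a double period the four phrases pair into a large antecedent (phrases 1–2, ending imperfect authentic cadence) and a large consequent (phrases 3–4, ending perfect authentic cadence). The antecedent spans bars 1-10.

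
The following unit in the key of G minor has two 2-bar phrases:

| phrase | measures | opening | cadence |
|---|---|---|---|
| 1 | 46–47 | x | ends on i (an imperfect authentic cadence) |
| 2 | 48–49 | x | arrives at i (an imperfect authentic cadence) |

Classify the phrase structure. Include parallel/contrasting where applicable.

repeated phrase

Both phrases have the same opening (x) and the same cadence (imperfect authentic cadence): the second is a restatement, not a consequent, so this is a repeated phrase rather than a period.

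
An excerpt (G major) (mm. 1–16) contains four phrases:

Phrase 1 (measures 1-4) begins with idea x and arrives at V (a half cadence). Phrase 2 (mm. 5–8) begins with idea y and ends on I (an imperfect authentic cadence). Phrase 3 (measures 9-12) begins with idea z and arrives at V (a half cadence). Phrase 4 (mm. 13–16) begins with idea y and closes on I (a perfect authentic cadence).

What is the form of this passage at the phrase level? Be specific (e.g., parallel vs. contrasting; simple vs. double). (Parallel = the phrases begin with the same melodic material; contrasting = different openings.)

Four phrases in two halves: the first half (mm. 1–8) ends with an imperfect authentic cadence, the second (bars 9–16) with a perfect authentic cadence — a large antecedent–consequent pair, i.e. a double period.
Phrase 3 begins with different material from phrase 1, making it contrasting.

contrasting double period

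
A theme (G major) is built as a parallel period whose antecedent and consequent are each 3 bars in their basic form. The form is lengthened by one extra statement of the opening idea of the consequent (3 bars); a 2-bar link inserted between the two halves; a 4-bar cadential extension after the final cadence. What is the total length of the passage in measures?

15 measures

Basic parallel period: 3 + 3 = 6 bars.
6 (basic form) + 3 (extra statement) + 2 (link) + 4 (cadential extension) = 15.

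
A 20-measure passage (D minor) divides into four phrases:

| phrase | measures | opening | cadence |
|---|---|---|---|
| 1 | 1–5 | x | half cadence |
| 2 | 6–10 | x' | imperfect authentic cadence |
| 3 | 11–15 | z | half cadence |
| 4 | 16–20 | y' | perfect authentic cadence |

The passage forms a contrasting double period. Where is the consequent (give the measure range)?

measures 11–20

In a double period the four phrases pair into a large antecedent (phrases 1–2, ending imperfect authentic cadence) and a large consequent (phrases 3–4, ending perfect authentic cadence). The consequent spans bars 11-20.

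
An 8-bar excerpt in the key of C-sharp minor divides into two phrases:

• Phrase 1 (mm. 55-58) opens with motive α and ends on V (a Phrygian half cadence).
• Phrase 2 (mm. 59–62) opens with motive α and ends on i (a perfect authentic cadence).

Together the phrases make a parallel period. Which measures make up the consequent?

measures 59–62

The phrase ending with the weaker cadence (Phrygian half cadence) is the antecedent; the one ending more conclusively (perfect authentic cadence) is the consequent. The consequent is measures 59–62.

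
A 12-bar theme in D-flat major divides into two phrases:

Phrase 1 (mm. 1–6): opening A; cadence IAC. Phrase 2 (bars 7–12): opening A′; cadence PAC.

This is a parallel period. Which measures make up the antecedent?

measures 1–6

The phrase ending with the weaker cadence (imperfect authentic cadence) is the antecedent; the one ending more conclusively (perfect authentic cadence) is the consequent. The antecedent is measures 1–6.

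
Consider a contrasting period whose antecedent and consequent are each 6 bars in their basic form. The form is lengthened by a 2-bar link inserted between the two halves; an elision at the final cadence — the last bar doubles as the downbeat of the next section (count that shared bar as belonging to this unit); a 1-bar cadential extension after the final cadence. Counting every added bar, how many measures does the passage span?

Basic contrasting period: 6 + 6 = 12 bars.
12 (basic form) + 2 (link) + 1 (cadential extension) = 15.
The elision shares a bar with the next section but does not change this unit's count.

15 measures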